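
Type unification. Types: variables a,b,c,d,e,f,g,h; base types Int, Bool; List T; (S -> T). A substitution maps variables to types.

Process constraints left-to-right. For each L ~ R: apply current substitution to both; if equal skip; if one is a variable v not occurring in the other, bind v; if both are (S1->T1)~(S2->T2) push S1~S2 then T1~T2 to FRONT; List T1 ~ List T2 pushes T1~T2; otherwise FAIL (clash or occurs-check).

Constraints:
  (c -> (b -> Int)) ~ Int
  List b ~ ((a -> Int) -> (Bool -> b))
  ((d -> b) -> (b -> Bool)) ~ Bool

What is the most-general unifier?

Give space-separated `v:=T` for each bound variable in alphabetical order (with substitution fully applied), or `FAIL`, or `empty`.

Answer: FAIL

Derivation:
step 1: unify (c -> (b -> Int)) ~ Int  [subst: {-} | 2 pending]
  clash: (c -> (b -> Int)) vs Int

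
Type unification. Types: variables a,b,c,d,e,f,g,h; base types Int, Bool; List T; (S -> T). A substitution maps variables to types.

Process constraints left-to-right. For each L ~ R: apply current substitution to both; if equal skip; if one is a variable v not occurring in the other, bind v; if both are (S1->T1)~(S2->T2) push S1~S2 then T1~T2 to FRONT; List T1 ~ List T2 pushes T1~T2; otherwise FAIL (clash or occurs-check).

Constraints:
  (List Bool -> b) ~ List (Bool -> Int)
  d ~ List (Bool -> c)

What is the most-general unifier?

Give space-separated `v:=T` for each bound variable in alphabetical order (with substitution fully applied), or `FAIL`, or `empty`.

Answer: FAIL

Derivation:
step 1: unify (List Bool -> b) ~ List (Bool -> Int)  [subst: {-} | 1 pending]
  clash: (List Bool -> b) vs List (Bool -> Int)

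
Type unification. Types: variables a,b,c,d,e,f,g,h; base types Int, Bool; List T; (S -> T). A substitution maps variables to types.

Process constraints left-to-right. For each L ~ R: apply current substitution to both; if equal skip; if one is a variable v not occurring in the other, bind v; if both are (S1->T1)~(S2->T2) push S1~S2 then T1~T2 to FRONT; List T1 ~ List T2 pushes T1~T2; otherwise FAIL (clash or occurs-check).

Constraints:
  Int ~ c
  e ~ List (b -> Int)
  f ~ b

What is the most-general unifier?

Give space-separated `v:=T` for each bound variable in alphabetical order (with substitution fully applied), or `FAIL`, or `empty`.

step 1: unify Int ~ c  [subst: {-} | 2 pending]
  bind c := Int
step 2: unify e ~ List (b -> Int)  [subst: {c:=Int} | 1 pending]
  bind e := List (b -> Int)
step 3: unify f ~ b  [subst: {c:=Int, e:=List (b -> Int)} | 0 pending]
  bind f := b

Answer: c:=Int e:=List (b -> Int) f:=b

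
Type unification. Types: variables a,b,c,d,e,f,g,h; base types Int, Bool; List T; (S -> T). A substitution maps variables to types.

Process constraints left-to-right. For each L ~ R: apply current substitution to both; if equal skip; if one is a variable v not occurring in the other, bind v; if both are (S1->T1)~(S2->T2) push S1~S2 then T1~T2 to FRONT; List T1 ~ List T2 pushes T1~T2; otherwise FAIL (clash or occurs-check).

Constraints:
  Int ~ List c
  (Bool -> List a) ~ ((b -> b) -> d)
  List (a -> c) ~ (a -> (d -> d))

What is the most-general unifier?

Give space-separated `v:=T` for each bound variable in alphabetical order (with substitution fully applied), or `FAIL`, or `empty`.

Answer: FAIL

Derivation:
step 1: unify Int ~ List c  [subst: {-} | 2 pending]
  clash: Int vs List c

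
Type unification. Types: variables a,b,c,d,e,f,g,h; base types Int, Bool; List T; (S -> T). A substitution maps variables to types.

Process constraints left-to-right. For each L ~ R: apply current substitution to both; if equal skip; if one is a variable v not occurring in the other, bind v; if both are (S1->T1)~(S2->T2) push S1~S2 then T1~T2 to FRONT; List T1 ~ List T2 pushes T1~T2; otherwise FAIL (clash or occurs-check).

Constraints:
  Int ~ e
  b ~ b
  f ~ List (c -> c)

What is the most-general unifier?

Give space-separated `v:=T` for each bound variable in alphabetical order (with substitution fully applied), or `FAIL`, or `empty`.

step 1: unify Int ~ e  [subst: {-} | 2 pending]
  bind e := Int
step 2: unify b ~ b  [subst: {e:=Int} | 1 pending]
  -> identical, skip
step 3: unify f ~ List (c -> c)  [subst: {e:=Int} | 0 pending]
  bind f := List (c -> c)

Answer: e:=Int f:=List (c -> c)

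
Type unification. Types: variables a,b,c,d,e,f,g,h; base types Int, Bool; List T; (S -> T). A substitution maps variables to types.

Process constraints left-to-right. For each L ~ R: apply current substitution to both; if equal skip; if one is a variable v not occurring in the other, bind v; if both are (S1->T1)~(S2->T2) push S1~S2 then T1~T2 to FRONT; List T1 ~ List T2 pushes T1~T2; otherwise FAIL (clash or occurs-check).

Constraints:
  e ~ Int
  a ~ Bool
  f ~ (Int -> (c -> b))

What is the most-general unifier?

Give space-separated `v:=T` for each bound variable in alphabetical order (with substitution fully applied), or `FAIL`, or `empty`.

Answer: a:=Bool e:=Int f:=(Int -> (c -> b))

Derivation:
step 1: unify e ~ Int  [subst: {-} | 2 pending]
  bind e := Int
step 2: unify a ~ Bool  [subst: {e:=Int} | 1 pending]
  bind a := Bool
step 3: unify f ~ (Int -> (c -> b))  [subst: {e:=Int, a:=Bool} | 0 pending]
  bind f := (Int -> (c -> b))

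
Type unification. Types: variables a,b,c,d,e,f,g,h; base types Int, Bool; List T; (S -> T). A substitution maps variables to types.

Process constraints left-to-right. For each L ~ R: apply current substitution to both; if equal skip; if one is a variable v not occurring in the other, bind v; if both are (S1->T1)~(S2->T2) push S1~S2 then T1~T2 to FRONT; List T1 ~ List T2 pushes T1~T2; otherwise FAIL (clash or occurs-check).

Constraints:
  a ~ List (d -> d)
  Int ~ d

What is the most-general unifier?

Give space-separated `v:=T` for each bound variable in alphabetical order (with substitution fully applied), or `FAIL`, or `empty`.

Answer: a:=List (Int -> Int) d:=Int

Derivation:
step 1: unify a ~ List (d -> d)  [subst: {-} | 1 pending]
  bind a := List (d -> d)
step 2: unify Int ~ d  [subst: {a:=List (d -> d)} | 0 pending]
  bind d := Int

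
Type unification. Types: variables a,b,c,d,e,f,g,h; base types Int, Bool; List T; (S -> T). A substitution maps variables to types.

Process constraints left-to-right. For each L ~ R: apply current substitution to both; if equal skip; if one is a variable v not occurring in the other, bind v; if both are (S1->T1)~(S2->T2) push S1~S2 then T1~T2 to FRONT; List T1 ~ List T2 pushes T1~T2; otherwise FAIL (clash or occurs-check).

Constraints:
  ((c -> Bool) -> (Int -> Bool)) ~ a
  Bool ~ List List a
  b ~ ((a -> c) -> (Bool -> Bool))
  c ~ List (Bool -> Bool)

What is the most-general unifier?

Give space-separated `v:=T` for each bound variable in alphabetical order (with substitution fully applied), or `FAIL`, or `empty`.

Answer: FAIL

Derivation:
step 1: unify ((c -> Bool) -> (Int -> Bool)) ~ a  [subst: {-} | 3 pending]
  bind a := ((c -> Bool) -> (Int -> Bool))
step 2: unify Bool ~ List List ((c -> Bool) -> (Int -> Bool))  [subst: {a:=((c -> Bool) -> (Int -> Bool))} | 2 pending]
  clash: Bool vs List List ((c -> Bool) -> (Int -> Bool))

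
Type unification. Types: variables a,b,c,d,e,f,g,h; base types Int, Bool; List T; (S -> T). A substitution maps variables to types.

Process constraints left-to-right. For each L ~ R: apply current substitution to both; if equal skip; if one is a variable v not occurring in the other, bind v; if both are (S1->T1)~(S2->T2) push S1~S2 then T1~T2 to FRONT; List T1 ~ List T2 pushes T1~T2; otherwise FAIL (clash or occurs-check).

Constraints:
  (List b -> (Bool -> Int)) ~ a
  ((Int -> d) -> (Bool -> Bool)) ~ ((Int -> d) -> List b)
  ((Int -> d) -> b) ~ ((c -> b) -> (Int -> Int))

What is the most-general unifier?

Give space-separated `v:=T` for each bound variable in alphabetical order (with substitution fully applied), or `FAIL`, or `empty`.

Answer: FAIL

Derivation:
step 1: unify (List b -> (Bool -> Int)) ~ a  [subst: {-} | 2 pending]
  bind a := (List b -> (Bool -> Int))
step 2: unify ((Int -> d) -> (Bool -> Bool)) ~ ((Int -> d) -> List b)  [subst: {a:=(List b -> (Bool -> Int))} | 1 pending]
  -> decompose arrow: push (Int -> d)~(Int -> d), (Bool -> Bool)~List b
step 3: unify (Int -> d) ~ (Int -> d)  [subst: {a:=(List b -> (Bool -> Int))} | 2 pending]
  -> identical, skip
step 4: unify (Bool -> Bool) ~ List b  [subst: {a:=(List b -> (Bool -> Int))} | 1 pending]
  clash: (Bool -> Bool) vs List b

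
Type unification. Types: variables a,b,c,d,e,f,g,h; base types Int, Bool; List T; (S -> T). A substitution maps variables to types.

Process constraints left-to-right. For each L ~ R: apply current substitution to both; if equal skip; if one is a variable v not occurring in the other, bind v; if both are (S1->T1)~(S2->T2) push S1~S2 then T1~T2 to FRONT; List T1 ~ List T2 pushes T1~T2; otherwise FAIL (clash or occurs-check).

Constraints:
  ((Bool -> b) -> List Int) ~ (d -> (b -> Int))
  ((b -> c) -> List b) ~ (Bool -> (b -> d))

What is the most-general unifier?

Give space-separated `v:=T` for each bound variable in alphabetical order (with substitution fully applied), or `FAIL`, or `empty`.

step 1: unify ((Bool -> b) -> List Int) ~ (d -> (b -> Int))  [subst: {-} | 1 pending]
  -> decompose arrow: push (Bool -> b)~d, List Int~(b -> Int)
step 2: unify (Bool -> b) ~ d  [subst: {-} | 2 pending]
  bind d := (Bool -> b)
step 3: unify List Int ~ (b -> Int)  [subst: {d:=(Bool -> b)} | 1 pending]
  clash: List Int vs (b -> Int)

Answer: FAIL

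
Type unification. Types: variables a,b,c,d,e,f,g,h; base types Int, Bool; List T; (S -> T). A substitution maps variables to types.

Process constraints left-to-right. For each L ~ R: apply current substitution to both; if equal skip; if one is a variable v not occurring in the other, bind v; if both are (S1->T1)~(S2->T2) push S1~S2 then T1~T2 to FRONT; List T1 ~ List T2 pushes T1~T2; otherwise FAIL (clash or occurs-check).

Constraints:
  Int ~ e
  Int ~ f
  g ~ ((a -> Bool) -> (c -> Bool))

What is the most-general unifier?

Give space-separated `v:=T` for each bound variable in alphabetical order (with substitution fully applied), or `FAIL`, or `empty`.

step 1: unify Int ~ e  [subst: {-} | 2 pending]
  bind e := Int
step 2: unify Int ~ f  [subst: {e:=Int} | 1 pending]
  bind f := Int
step 3: unify g ~ ((a -> Bool) -> (c -> Bool))  [subst: {e:=Int, f:=Int} | 0 pending]
  bind g := ((a -> Bool) -> (c -> Bool))

Answer: e:=Int f:=Int g:=((a -> Bool) -> (c -> Bool))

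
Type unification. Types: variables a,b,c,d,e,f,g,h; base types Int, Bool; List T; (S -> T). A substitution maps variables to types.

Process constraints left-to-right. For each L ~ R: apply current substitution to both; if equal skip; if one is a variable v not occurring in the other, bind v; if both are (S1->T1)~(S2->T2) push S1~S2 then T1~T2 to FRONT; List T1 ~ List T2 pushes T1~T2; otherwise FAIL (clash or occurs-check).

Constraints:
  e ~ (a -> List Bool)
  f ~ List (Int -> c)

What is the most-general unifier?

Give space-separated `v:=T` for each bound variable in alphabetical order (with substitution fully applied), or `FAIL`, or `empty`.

step 1: unify e ~ (a -> List Bool)  [subst: {-} | 1 pending]
  bind e := (a -> List Bool)
step 2: unify f ~ List (Int -> c)  [subst: {e:=(a -> List Bool)} | 0 pending]
  bind f := List (Int -> c)

Answer: e:=(a -> List Bool) f:=List (Int -> c)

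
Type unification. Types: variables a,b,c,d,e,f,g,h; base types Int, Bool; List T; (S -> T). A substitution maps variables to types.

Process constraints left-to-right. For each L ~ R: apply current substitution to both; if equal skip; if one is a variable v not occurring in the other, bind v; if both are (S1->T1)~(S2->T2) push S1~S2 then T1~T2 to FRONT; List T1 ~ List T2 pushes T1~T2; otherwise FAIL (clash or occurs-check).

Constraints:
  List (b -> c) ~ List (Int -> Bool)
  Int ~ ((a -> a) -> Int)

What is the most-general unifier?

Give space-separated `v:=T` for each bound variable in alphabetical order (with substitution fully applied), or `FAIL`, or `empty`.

step 1: unify List (b -> c) ~ List (Int -> Bool)  [subst: {-} | 1 pending]
  -> decompose List: push (b -> c)~(Int -> Bool)
step 2: unify (b -> c) ~ (Int -> Bool)  [subst: {-} | 1 pending]
  -> decompose arrow: push b~Int, c~Bool
step 3: unify b ~ Int  [subst: {-} | 2 pending]
  bind b := Int
step 4: unify c ~ Bool  [subst: {b:=Int} | 1 pending]
  bind c := Bool
step 5: unify Int ~ ((a -> a) -> Int)  [subst: {b:=Int, c:=Bool} | 0 pending]
  clash: Int vs ((a -> a) -> Int)

Answer: FAIL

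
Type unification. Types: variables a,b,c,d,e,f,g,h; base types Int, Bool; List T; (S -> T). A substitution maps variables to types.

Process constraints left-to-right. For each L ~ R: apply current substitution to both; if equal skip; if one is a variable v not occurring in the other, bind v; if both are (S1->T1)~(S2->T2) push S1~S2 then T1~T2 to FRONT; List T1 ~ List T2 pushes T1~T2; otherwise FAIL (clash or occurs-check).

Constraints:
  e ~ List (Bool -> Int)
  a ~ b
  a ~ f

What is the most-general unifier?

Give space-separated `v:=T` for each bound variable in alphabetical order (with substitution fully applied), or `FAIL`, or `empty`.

step 1: unify e ~ List (Bool -> Int)  [subst: {-} | 2 pending]
  bind e := List (Bool -> Int)
step 2: unify a ~ b  [subst: {e:=List (Bool -> Int)} | 1 pending]
  bind a := b
step 3: unify b ~ f  [subst: {e:=List (Bool -> Int), a:=b} | 0 pending]
  bind b := f

Answer: a:=f b:=f e:=List (Bool -> Int)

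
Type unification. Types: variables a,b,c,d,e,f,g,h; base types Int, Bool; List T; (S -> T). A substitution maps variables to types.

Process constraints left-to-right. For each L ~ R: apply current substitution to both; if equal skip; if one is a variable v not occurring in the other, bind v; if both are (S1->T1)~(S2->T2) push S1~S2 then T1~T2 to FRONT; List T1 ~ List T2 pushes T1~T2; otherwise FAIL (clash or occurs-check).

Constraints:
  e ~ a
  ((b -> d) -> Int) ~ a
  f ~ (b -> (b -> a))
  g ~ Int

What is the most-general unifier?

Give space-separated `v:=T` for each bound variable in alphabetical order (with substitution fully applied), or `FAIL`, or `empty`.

step 1: unify e ~ a  [subst: {-} | 3 pending]
  bind e := a
step 2: unify ((b -> d) -> Int) ~ a  [subst: {e:=a} | 2 pending]
  bind a := ((b -> d) -> Int)
step 3: unify f ~ (b -> (b -> ((b -> d) -> Int)))  [subst: {e:=a, a:=((b -> d) -> Int)} | 1 pending]
  bind f := (b -> (b -> ((b -> d) -> Int)))
step 4: unify g ~ Int  [subst: {e:=a, a:=((b -> d) -> Int), f:=(b -> (b -> ((b -> d) -> Int)))} | 0 pending]
  bind g := Int

Answer: a:=((b -> d) -> Int) e:=((b -> d) -> Int) f:=(b -> (b -> ((b -> d) -> Int))) g:=Int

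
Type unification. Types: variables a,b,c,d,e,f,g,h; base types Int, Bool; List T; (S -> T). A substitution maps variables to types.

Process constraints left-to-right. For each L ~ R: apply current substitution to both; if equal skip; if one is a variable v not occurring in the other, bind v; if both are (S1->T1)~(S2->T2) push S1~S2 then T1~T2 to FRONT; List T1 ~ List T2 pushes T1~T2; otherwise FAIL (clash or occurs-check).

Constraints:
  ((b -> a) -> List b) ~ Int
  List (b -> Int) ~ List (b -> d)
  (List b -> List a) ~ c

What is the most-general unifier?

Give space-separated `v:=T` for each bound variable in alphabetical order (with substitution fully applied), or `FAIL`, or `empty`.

step 1: unify ((b -> a) -> List b) ~ Int  [subst: {-} | 2 pending]
  clash: ((b -> a) -> List b) vs Int

Answer: FAIL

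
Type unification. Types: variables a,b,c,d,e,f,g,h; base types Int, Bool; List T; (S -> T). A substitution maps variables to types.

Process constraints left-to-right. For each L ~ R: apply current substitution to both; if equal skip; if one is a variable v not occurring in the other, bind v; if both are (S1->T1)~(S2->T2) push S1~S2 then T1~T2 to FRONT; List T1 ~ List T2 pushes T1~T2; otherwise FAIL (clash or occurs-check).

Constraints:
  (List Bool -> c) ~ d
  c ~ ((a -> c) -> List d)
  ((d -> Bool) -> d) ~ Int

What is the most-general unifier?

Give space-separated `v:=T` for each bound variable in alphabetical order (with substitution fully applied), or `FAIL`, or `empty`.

Answer: FAIL

Derivation:
step 1: unify (List Bool -> c) ~ d  [subst: {-} | 2 pending]
  bind d := (List Bool -> c)
step 2: unify c ~ ((a -> c) -> List (List Bool -> c))  [subst: {d:=(List Bool -> c)} | 1 pending]
  occurs-check fail: c in ((a -> c) -> List (List Bool -> c))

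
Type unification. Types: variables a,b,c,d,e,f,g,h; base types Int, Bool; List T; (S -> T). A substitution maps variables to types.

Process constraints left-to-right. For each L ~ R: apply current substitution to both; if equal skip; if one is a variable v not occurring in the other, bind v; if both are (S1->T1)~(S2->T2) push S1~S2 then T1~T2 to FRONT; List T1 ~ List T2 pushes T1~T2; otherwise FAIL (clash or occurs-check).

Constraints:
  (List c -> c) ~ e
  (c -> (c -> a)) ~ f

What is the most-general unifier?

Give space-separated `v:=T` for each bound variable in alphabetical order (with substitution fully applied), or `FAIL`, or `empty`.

step 1: unify (List c -> c) ~ e  [subst: {-} | 1 pending]
  bind e := (List c -> c)
step 2: unify (c -> (c -> a)) ~ f  [subst: {e:=(List c -> c)} | 0 pending]
  bind f := (c -> (c -> a))

Answer: e:=(List c -> c) f:=(c -> (c -> a))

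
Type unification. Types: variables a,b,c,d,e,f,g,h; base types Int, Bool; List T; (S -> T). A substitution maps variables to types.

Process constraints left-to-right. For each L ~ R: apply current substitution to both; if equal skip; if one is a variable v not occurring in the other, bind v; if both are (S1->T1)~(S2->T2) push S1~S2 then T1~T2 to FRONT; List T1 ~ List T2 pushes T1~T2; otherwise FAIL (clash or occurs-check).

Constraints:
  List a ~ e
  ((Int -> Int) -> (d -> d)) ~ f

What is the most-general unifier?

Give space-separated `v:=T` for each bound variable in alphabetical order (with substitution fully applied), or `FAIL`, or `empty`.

step 1: unify List a ~ e  [subst: {-} | 1 pending]
  bind e := List a
step 2: unify ((Int -> Int) -> (d -> d)) ~ f  [subst: {e:=List a} | 0 pending]
  bind f := ((Int -> Int) -> (d -> d))

Answer: e:=List a f:=((Int -> Int) -> (d -> d))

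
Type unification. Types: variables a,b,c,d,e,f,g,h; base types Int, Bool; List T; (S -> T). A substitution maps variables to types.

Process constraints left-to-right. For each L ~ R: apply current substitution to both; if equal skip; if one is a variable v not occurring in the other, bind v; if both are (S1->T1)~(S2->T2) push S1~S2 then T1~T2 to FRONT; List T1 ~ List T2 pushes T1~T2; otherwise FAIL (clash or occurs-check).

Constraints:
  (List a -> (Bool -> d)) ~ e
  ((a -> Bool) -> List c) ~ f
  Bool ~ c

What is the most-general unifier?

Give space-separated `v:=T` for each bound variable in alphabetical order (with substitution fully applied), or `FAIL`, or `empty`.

Answer: c:=Bool e:=(List a -> (Bool -> d)) f:=((a -> Bool) -> List Bool)

Derivation:
step 1: unify (List a -> (Bool -> d)) ~ e  [subst: {-} | 2 pending]
  bind e := (List a -> (Bool -> d))
step 2: unify ((a -> Bool) -> List c) ~ f  [subst: {e:=(List a -> (Bool -> d))} | 1 pending]
  bind f := ((a -> Bool) -> List c)
step 3: unify Bool ~ c  [subst: {e:=(List a -> (Bool -> d)), f:=((a -> Bool) -> List c)} | 0 pending]
  bind c := Bool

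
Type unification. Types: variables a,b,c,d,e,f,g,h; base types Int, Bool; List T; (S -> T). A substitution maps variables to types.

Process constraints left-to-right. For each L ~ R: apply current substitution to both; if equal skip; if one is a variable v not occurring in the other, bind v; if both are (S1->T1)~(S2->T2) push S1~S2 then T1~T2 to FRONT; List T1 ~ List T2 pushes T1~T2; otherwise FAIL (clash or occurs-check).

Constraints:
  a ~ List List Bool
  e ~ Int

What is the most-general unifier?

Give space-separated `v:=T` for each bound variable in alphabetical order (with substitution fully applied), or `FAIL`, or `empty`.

step 1: unify a ~ List List Bool  [subst: {-} | 1 pending]
  bind a := List List Bool
step 2: unify e ~ Int  [subst: {a:=List List Bool} | 0 pending]
  bind e := Int

Answer: a:=List List Bool e:=Int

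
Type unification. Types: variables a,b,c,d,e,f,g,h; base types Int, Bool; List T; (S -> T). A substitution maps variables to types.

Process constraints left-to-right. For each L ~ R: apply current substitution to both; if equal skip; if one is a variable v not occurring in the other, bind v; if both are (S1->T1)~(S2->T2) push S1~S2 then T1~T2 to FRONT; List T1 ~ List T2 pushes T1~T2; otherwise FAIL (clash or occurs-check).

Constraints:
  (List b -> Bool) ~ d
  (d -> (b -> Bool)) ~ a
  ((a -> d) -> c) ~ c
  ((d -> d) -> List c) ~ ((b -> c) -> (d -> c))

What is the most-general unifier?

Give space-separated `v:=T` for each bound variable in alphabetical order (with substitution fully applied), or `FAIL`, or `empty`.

Answer: FAIL

Derivation:
step 1: unify (List b -> Bool) ~ d  [subst: {-} | 3 pending]
  bind d := (List b -> Bool)
step 2: unify ((List b -> Bool) -> (b -> Bool)) ~ a  [subst: {d:=(List b -> Bool)} | 2 pending]
  bind a := ((List b -> Bool) -> (b -> Bool))
step 3: unify ((((List b -> Bool) -> (b -> Bool)) -> (List b -> Bool)) -> c) ~ c  [subst: {d:=(List b -> Bool), a:=((List b -> Bool) -> (b -> Bool))} | 1 pending]
  occurs-check fail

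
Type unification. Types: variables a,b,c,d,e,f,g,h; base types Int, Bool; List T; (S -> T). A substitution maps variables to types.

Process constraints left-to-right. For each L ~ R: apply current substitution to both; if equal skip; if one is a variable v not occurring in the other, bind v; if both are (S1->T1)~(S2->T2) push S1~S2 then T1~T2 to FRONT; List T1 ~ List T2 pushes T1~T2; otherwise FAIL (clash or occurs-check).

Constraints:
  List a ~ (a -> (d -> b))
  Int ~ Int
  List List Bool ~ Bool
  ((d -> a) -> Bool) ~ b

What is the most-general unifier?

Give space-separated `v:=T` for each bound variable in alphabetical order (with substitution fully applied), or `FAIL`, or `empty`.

Answer: FAIL

Derivation:
step 1: unify List a ~ (a -> (d -> b))  [subst: {-} | 3 pending]
  clash: List a vs (a -> (d -> b))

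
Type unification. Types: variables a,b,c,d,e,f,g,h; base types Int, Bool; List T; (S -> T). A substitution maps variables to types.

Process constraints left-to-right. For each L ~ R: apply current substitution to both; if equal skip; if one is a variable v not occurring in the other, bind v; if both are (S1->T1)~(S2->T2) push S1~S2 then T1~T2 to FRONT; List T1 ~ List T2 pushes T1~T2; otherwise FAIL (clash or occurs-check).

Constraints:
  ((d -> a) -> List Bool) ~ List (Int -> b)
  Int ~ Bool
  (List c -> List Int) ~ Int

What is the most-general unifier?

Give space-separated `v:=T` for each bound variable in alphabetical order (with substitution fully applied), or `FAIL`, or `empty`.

Answer: FAIL

Derivation:
step 1: unify ((d -> a) -> List Bool) ~ List (Int -> b)  [subst: {-} | 2 pending]
  clash: ((d -> a) -> List Bool) vs List (Int -> b)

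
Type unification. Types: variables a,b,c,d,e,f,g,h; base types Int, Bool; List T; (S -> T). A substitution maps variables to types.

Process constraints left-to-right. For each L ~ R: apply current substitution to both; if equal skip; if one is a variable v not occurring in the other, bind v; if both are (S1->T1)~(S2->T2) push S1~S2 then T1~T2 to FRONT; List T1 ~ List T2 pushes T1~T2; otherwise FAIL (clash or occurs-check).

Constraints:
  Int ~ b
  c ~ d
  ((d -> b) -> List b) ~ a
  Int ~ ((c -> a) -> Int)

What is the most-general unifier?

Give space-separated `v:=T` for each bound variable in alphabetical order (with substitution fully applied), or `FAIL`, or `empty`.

Answer: FAIL

Derivation:
step 1: unify Int ~ b  [subst: {-} | 3 pending]
  bind b := Int
step 2: unify c ~ d  [subst: {b:=Int} | 2 pending]
  bind c := d
step 3: unify ((d -> Int) -> List Int) ~ a  [subst: {b:=Int, c:=d} | 1 pending]
  bind a := ((d -> Int) -> List Int)
step 4: unify Int ~ ((d -> ((d -> Int) -> List Int)) -> Int)  [subst: {b:=Int, c:=d, a:=((d -> Int) -> List Int)} | 0 pending]
  clash: Int vs ((d -> ((d -> Int) -> List Int)) -> Int)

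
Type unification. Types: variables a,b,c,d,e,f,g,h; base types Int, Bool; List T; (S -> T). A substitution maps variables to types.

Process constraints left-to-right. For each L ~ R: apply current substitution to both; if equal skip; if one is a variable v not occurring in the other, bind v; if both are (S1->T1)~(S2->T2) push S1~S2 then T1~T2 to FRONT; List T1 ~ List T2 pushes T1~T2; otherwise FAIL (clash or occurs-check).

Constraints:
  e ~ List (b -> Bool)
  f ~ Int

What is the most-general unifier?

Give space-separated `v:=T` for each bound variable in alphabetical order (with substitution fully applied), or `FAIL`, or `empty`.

step 1: unify e ~ List (b -> Bool)  [subst: {-} | 1 pending]
  bind e := List (b -> Bool)
step 2: unify f ~ Int  [subst: {e:=List (b -> Bool)} | 0 pending]
  bind f := Int

Answer: e:=List (b -> Bool) f:=Int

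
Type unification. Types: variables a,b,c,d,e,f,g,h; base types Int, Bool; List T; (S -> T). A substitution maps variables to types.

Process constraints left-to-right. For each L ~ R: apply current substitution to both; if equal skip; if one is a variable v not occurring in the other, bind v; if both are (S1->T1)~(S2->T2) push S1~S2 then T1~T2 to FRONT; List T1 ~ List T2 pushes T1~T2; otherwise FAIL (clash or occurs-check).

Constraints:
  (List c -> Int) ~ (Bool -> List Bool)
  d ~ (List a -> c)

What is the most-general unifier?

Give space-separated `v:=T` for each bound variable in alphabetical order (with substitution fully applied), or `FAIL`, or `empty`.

Answer: FAIL

Derivation:
step 1: unify (List c -> Int) ~ (Bool -> List Bool)  [subst: {-} | 1 pending]
  -> decompose arrow: push List c~Bool, Int~List Bool
step 2: unify List c ~ Bool  [subst: {-} | 2 pending]
  clash: List c vs Bool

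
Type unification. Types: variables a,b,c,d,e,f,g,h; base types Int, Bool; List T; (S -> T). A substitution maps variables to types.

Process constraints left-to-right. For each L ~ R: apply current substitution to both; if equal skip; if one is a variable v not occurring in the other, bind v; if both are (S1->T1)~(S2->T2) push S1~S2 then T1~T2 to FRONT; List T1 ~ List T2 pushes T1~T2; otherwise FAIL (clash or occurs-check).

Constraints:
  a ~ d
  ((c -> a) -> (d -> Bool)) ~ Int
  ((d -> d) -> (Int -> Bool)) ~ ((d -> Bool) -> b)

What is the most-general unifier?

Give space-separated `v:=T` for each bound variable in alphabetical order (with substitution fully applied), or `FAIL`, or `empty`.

step 1: unify a ~ d  [subst: {-} | 2 pending]
  bind a := d
step 2: unify ((c -> d) -> (d -> Bool)) ~ Int  [subst: {a:=d} | 1 pending]
  clash: ((c -> d) -> (d -> Bool)) vs Int

Answer: FAIL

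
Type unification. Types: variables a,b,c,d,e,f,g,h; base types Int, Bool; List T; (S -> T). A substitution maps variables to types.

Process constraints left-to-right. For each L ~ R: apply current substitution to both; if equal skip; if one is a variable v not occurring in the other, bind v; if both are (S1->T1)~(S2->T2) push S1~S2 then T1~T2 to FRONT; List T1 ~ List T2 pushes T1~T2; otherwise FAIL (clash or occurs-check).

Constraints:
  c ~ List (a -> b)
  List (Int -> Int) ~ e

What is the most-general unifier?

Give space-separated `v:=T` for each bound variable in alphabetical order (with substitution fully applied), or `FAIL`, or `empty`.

Answer: c:=List (a -> b) e:=List (Int -> Int)

Derivation:
step 1: unify c ~ List (a -> b)  [subst: {-} | 1 pending]
  bind c := List (a -> b)
step 2: unify List (Int -> Int) ~ e  [subst: {c:=List (a -> b)} | 0 pending]
  bind e := List (Int -> Int)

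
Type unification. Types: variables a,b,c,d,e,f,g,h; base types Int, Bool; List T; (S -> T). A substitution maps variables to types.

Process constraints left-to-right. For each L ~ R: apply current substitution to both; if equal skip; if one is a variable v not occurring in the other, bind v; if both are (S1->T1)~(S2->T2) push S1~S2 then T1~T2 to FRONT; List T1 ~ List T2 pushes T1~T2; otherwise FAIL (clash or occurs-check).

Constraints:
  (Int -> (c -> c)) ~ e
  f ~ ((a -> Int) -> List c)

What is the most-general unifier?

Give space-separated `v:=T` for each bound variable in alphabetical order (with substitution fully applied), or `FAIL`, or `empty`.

Answer: e:=(Int -> (c -> c)) f:=((a -> Int) -> List c)

Derivation:
step 1: unify (Int -> (c -> c)) ~ e  [subst: {-} | 1 pending]
  bind e := (Int -> (c -> c))
step 2: unify f ~ ((a -> Int) -> List c)  [subst: {e:=(Int -> (c -> c))} | 0 pending]
  bind f := ((a -> Int) -> List c)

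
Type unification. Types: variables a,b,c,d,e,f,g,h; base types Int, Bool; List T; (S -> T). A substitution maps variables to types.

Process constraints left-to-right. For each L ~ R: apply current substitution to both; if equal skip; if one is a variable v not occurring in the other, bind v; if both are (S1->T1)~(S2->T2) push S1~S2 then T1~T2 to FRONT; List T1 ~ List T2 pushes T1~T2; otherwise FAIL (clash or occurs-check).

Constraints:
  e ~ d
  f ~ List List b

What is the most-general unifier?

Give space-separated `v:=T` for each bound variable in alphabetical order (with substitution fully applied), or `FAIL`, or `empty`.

step 1: unify e ~ d  [subst: {-} | 1 pending]
  bind e := d
step 2: unify f ~ List List b  [subst: {e:=d} | 0 pending]
  bind f := List List b

Answer: e:=d f:=List List b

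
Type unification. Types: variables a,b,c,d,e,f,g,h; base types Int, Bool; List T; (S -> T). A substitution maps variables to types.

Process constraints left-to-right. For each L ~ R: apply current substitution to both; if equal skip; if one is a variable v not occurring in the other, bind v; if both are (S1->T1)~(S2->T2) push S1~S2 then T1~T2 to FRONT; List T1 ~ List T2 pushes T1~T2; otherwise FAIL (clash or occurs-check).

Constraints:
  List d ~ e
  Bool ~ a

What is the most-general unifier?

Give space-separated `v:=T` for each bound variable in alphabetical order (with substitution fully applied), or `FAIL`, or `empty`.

Answer: a:=Bool e:=List d

Derivation:
step 1: unify List d ~ e  [subst: {-} | 1 pending]
  bind e := List d
step 2: unify Bool ~ a  [subst: {e:=List d} | 0 pending]
  bind a := Bool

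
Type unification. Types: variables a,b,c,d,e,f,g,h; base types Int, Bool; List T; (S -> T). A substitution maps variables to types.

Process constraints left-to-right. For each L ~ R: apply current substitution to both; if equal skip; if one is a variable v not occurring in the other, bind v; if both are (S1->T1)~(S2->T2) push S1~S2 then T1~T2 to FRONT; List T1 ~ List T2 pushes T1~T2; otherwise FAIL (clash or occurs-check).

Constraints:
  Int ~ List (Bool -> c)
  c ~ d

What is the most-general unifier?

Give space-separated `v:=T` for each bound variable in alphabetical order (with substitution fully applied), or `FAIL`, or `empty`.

step 1: unify Int ~ List (Bool -> c)  [subst: {-} | 1 pending]
  clash: Int vs List (Bool -> c)

Answer: FAIL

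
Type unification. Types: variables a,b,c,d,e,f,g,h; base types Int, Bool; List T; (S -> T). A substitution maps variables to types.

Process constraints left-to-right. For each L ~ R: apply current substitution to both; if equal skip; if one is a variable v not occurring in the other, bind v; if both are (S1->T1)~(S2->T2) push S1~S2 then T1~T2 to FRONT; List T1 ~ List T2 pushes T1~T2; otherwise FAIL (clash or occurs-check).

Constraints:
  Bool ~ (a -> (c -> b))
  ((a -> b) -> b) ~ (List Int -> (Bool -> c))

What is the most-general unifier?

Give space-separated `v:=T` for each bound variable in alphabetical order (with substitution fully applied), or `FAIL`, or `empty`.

Answer: FAIL

Derivation:
step 1: unify Bool ~ (a -> (c -> b))  [subst: {-} | 1 pending]
  clash: Bool vs (a -> (c -> b))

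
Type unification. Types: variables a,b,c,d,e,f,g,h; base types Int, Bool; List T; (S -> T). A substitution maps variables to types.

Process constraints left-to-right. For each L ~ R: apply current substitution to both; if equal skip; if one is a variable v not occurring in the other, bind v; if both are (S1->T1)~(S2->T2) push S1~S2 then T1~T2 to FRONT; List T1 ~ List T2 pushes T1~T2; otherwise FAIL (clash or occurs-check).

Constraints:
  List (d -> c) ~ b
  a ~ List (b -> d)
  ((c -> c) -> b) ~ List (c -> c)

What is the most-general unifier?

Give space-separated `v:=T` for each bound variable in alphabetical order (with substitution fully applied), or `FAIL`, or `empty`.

Answer: FAIL

Derivation:
step 1: unify List (d -> c) ~ b  [subst: {-} | 2 pending]
  bind b := List (d -> c)
step 2: unify a ~ List (List (d -> c) -> d)  [subst: {b:=List (d -> c)} | 1 pending]
  bind a := List (List (d -> c) -> d)
step 3: unify ((c -> c) -> List (d -> c)) ~ List (c -> c)  [subst: {b:=List (d -> c), a:=List (List (d -> c) -> d)} | 0 pending]
  clash: ((c -> c) -> List (d -> c)) vs List (c -> c)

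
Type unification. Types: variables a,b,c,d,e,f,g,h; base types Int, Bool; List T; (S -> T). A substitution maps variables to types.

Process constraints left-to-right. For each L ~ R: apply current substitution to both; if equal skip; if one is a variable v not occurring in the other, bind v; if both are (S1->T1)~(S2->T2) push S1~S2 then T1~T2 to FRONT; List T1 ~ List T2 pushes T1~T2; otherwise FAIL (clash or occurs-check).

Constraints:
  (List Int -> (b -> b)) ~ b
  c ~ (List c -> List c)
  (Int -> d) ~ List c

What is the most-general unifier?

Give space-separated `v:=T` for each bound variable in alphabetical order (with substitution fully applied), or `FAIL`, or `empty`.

step 1: unify (List Int -> (b -> b)) ~ b  [subst: {-} | 2 pending]
  occurs-check fail

Answer: FAIL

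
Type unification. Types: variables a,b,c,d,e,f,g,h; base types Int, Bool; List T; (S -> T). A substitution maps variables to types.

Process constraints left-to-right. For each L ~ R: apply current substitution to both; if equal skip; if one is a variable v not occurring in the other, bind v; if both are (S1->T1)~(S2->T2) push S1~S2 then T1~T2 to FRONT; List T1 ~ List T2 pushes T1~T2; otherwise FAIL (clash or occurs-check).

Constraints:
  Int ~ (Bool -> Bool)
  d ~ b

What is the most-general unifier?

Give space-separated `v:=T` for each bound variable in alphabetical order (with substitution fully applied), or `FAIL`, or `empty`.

Answer: FAIL

Derivation:
step 1: unify Int ~ (Bool -> Bool)  [subst: {-} | 1 pending]
  clash: Int vs (Bool -> Bool)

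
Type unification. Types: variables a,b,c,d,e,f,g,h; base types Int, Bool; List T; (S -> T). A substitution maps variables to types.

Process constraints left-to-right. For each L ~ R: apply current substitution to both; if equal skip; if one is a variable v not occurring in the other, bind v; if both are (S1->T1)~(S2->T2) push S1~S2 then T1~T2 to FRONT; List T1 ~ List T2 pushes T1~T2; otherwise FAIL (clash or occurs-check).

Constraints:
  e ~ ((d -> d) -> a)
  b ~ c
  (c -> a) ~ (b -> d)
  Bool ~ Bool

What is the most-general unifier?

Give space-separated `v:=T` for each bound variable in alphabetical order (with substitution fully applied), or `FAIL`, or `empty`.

step 1: unify e ~ ((d -> d) -> a)  [subst: {-} | 3 pending]
  bind e := ((d -> d) -> a)
step 2: unify b ~ c  [subst: {e:=((d -> d) -> a)} | 2 pending]
  bind b := c
step 3: unify (c -> a) ~ (c -> d)  [subst: {e:=((d -> d) -> a), b:=c} | 1 pending]
  -> decompose arrow: push c~c, a~d
step 4: unify c ~ c  [subst: {e:=((d -> d) -> a), b:=c} | 2 pending]
  -> identical, skip
step 5: unify a ~ d  [subst: {e:=((d -> d) -> a), b:=c} | 1 pending]
  bind a := d
step 6: unify Bool ~ Bool  [subst: {e:=((d -> d) -> a), b:=c, a:=d} | 0 pending]
  -> identical, skip

Answer: a:=d b:=c e:=((d -> d) -> d)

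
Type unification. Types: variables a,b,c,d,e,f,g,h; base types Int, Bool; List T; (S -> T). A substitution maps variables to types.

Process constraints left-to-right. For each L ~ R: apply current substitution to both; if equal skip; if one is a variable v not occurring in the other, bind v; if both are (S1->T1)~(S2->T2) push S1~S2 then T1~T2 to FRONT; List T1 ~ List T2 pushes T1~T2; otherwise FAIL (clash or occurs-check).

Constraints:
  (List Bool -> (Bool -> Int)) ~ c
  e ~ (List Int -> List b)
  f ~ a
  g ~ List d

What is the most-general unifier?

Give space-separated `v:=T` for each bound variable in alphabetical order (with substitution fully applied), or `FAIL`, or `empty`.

Answer: c:=(List Bool -> (Bool -> Int)) e:=(List Int -> List b) f:=a g:=List d

Derivation:
step 1: unify (List Bool -> (Bool -> Int)) ~ c  [subst: {-} | 3 pending]
  bind c := (List Bool -> (Bool -> Int))
step 2: unify e ~ (List Int -> List b)  [subst: {c:=(List Bool -> (Bool -> Int))} | 2 pending]
  bind e := (List Int -> List b)
step 3: unify f ~ a  [subst: {c:=(List Bool -> (Bool -> Int)), e:=(List Int -> List b)} | 1 pending]
  bind f := a
step 4: unify g ~ List d  [subst: {c:=(List Bool -> (Bool -> Int)), e:=(List Int -> List b), f:=a} | 0 pending]
  bind g := List d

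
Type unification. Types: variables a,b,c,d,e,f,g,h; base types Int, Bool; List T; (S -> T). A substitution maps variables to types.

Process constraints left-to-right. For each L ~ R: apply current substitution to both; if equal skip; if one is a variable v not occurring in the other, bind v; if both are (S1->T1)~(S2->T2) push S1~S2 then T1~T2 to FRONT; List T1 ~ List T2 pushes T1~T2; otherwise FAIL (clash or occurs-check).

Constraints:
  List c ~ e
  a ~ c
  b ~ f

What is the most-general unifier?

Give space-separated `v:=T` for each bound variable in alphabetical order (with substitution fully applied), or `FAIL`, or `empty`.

step 1: unify List c ~ e  [subst: {-} | 2 pending]
  bind e := List c
step 2: unify a ~ c  [subst: {e:=List c} | 1 pending]
  bind a := c
step 3: unify b ~ f  [subst: {e:=List c, a:=c} | 0 pending]
  bind b := f

Answer: a:=c b:=f e:=List c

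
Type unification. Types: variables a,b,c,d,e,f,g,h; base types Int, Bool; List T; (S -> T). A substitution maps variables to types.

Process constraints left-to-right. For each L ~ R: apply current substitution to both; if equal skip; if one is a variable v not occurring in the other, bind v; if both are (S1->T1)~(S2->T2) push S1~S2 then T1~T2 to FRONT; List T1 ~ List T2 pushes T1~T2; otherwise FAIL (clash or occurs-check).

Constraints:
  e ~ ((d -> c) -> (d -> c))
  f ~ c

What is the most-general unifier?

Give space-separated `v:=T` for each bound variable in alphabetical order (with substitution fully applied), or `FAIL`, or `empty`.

Answer: e:=((d -> c) -> (d -> c)) f:=c

Derivation:
step 1: unify e ~ ((d -> c) -> (d -> c))  [subst: {-} | 1 pending]
  bind e := ((d -> c) -> (d -> c))
step 2: unify f ~ c  [subst: {e:=((d -> c) -> (d -> c))} | 0 pending]
  bind f := c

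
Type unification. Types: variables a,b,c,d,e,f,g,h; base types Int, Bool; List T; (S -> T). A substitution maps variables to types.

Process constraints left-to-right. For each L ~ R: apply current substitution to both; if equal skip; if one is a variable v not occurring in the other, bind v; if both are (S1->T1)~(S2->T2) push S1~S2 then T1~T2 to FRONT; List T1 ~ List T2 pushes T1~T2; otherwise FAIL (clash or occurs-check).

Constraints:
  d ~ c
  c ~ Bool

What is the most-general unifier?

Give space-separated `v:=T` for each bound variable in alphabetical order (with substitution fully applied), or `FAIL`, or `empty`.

step 1: unify d ~ c  [subst: {-} | 1 pending]
  bind d := c
step 2: unify c ~ Bool  [subst: {d:=c} | 0 pending]
  bind c := Bool

Answer: c:=Bool d:=Bool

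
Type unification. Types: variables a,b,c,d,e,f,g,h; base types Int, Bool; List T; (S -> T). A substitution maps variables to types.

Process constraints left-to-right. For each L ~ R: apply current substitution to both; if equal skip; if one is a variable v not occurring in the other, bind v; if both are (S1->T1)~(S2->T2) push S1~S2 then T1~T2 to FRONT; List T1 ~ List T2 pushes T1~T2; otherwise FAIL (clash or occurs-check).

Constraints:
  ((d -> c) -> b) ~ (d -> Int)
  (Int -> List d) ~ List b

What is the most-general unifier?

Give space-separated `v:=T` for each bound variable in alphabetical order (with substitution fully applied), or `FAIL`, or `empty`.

step 1: unify ((d -> c) -> b) ~ (d -> Int)  [subst: {-} | 1 pending]
  -> decompose arrow: push (d -> c)~d, b~Int
step 2: unify (d -> c) ~ d  [subst: {-} | 2 pending]
  occurs-check fail

Answer: FAIL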